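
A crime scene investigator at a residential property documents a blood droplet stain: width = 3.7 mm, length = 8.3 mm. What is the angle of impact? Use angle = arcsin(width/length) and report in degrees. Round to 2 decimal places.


Blood spatter impact angle calculation:
width / length = 3.7 / 8.3 = 0.445783
angle = arcsin(0.445783)
angle = 26.47 degrees

26.47


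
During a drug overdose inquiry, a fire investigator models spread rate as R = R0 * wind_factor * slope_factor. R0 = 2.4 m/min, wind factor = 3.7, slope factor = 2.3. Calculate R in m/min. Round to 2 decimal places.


Fire spread rate calculation:
R = R0 * wind_factor * slope_factor
= 2.4 * 3.7 * 2.3
= 8.88 * 2.3
= 20.42 m/min

20.42


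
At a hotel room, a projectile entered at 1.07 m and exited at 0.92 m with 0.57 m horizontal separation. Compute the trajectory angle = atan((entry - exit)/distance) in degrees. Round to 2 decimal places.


Bullet trajectory angle:
Height difference = 1.07 - 0.92 = 0.15 m
angle = atan(0.15 / 0.57)
angle = atan(0.263158)
angle = 14.74 degrees

14.74


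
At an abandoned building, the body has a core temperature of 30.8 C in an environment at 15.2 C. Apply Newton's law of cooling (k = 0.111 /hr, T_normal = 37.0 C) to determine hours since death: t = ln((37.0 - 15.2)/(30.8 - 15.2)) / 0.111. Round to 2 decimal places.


Using Newton's law of cooling:
t = ln((T_normal - T_ambient) / (T_body - T_ambient)) / k
T_normal - T_ambient = 21.8
T_body - T_ambient = 15.6
Ratio = 1.397436
ln(ratio) = 0.334639
t = 0.334639 / 0.111 = 3.01 hours

3.01


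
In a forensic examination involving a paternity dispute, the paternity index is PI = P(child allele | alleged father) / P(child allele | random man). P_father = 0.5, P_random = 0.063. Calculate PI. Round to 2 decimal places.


Paternity Index calculation:
PI = P(allele|father) / P(allele|random)
PI = 0.5 / 0.063
PI = 7.94

7.94


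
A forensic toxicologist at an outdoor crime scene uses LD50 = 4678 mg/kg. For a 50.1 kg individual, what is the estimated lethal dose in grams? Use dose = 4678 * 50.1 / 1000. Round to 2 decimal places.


Lethal dose calculation:
Lethal dose = LD50 * body_weight / 1000
= 4678 * 50.1 / 1000
= 234367.8 / 1000
= 234.37 g

234.37


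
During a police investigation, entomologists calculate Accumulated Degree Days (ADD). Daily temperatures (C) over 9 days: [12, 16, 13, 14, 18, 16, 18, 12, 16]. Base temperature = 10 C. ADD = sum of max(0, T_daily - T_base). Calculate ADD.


Computing ADD day by day:
Day 1: max(0, 12 - 10) = 2
Day 2: max(0, 16 - 10) = 6
Day 3: max(0, 13 - 10) = 3
Day 4: max(0, 14 - 10) = 4
Day 5: max(0, 18 - 10) = 8
Day 6: max(0, 16 - 10) = 6
Day 7: max(0, 18 - 10) = 8
Day 8: max(0, 12 - 10) = 2
Day 9: max(0, 16 - 10) = 6
Total ADD = 45

45


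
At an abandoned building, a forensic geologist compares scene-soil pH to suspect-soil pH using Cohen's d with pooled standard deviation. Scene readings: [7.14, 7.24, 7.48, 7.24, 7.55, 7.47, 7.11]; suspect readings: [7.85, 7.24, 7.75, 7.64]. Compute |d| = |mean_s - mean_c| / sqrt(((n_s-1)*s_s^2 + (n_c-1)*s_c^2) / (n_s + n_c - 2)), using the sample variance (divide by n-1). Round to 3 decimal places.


Pooled-variance Cohen's d for soil pH comparison:
Scene mean = 51.23 / 7 = 7.318571
Suspect mean = 30.48 / 4 = 7.62
Scene sample variance s_s^2 = 0.031714
Suspect sample variance s_c^2 = 0.071533
Pooled variance = ((n_s-1)*s_s^2 + (n_c-1)*s_c^2) / (n_s + n_c - 2) = 0.044987
Pooled SD = sqrt(0.044987) = 0.212101
Mean difference = -0.301429
|d| = |-0.301429| / 0.212101 = 1.421

1.421


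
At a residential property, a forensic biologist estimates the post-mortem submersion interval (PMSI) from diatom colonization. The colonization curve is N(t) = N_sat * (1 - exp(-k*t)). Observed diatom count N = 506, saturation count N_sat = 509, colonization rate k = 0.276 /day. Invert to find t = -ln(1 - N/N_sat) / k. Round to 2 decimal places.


PMSI from diatom colonization curve:
N / N_sat = 506 / 509 = 0.994106
1 - N/N_sat = 0.005894
ln(1 - N/N_sat) = -5.13382
t = -ln(1 - N/N_sat) / k = -(-5.13382) / 0.276 = 18.60 days

18.60


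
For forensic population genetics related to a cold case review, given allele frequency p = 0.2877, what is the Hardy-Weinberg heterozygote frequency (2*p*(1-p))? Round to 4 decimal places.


Hardy-Weinberg heterozygote frequency:
q = 1 - p = 1 - 0.2877 = 0.7123
2pq = 2 * 0.2877 * 0.7123 = 0.4099

0.4099


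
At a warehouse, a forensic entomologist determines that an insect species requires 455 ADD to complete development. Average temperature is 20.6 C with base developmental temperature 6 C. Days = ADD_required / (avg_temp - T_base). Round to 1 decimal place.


Insect development time:
Effective temperature = avg_temp - T_base = 20.6 - 6 = 14.6 C
Days = ADD / effective_temp = 455 / 14.6 = 31.2 days

31.2


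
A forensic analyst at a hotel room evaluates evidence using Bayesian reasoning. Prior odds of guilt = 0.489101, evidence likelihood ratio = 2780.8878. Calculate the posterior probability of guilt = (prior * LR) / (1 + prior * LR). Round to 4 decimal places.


Bayesian evidence evaluation:
Posterior odds = prior_odds * LR = 0.489101 * 2780.8878 = 1360.135
Posterior probability = posterior_odds / (1 + posterior_odds)
= 1360.135 / (1 + 1360.135)
= 1360.135 / 1361.135
= 0.9993

0.9993


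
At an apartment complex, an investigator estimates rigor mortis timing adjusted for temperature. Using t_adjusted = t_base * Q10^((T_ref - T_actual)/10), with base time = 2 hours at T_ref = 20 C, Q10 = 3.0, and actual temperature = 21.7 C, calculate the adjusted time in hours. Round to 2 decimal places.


Rigor mortis time adjustment:
Exponent = (T_ref - T_actual) / 10 = (20 - 21.7) / 10 = -0.17
Q10 factor = 3.0^-0.17 = 0.82964
t_adjusted = 2 * 0.82964 = 1.66 hours

1.66


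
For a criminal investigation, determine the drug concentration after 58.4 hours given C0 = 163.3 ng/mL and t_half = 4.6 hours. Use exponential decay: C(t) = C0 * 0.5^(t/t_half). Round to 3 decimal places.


Drug concentration decay:
Number of half-lives = t / t_half = 58.4 / 4.6 = 12.695652
Decay factor = 0.5^12.695652 = 0.00015074
C(t) = 163.3 * 0.00015074 = 0.025 ng/mL

0.025


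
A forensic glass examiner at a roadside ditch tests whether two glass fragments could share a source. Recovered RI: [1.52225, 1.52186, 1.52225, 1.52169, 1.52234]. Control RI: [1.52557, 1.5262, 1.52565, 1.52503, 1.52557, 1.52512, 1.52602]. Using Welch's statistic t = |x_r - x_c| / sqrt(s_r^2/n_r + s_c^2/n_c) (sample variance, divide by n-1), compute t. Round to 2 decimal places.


Welch's t-criterion for glass RI comparison:
Recovered mean = sum / n_r = 7.61039 / 5 = 1.522078
Control mean = sum / n_c = 10.67916 / 7 = 1.5255943
Recovered sample variance s_r^2 = 8.147e-08
Control sample variance s_c^2 = 1.82629e-07
Welch SE (unpooled) = sqrt(s_r^2/n_r + s_c^2/n_c) = sqrt(1.6294e-08 + 2.60898e-08) = sqrt(4.23838e-08) = 0.000205873
|mean_r - mean_c| = 0.00351629
t = 0.00351629 / 0.000205873 = 17.08

17.08


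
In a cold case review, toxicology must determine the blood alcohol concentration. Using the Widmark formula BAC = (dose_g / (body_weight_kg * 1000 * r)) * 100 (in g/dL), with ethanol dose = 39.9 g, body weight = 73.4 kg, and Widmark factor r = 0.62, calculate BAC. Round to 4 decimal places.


Applying the Widmark formula:
BAC = (dose_g / (body_wt * 1000 * r)) * 100
Denominator = 73.4 * 1000 * 0.62 = 45508
BAC = (39.9 / 45508) * 100
BAC = 0.0877 g/dL

0.0877


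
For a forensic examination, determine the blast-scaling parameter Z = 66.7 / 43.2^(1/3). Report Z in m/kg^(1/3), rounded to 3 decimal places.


Scaled distance calculation:
W^(1/3) = 43.2^(1/3) = 3.508821
Z = R / W^(1/3) = 66.7 / 3.508821
Z = 19.009 m/kg^(1/3)

19.009


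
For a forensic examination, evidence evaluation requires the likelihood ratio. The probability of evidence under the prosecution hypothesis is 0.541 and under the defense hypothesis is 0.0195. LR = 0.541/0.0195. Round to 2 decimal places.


Likelihood ratio calculation:
LR = P(E|Hp) / P(E|Hd)
LR = 0.541 / 0.0195
LR = 27.74

27.74


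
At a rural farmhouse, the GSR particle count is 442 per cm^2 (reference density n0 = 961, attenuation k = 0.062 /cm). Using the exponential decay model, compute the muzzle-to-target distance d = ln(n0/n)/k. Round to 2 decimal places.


GSR distance calculation:
n0/n = 961 / 442 = 2.174208
ln(n0/n) = 0.776664
d = 0.776664 / 0.062 = 12.53 cm

12.53


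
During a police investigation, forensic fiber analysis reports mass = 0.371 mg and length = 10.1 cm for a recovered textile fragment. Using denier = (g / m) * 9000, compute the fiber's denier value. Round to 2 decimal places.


Denier calculation:
Mass in grams = 0.371 mg / 1000 = 0.000371 g
Length in meters = 10.1 cm / 100 = 0.101 m
Linear density = mass / length = 0.000371 / 0.101 = 0.00367327 g/m
Denier = (g/m) * 9000 = 0.00367327 * 9000 = 33.06

33.06


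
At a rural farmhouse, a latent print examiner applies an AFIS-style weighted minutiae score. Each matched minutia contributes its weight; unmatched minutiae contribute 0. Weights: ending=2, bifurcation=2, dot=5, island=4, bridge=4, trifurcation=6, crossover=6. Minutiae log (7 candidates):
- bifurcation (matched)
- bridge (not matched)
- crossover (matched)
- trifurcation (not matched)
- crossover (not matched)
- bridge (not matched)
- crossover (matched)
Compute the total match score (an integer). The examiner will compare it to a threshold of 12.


Weighted minutiae match score:
  bifurcation: matched, +2 (running total 2)
  bridge: not matched, +0
  crossover: matched, +6 (running total 8)
  trifurcation: not matched, +0
  crossover: not matched, +0
  bridge: not matched, +0
  crossover: matched, +6 (running total 14)
Total score = 14
Threshold = 12; verdict = identification

14


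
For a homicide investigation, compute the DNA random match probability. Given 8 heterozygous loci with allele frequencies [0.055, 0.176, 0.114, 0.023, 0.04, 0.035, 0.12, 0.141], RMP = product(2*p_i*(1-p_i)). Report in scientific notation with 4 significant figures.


Computing RMP for 8 loci:
Locus 1: 2 * 0.055 * 0.945 = 0.10395
Locus 2: 2 * 0.176 * 0.824 = 0.290048
Locus 3: 2 * 0.114 * 0.886 = 0.202008
Locus 4: 2 * 0.023 * 0.977 = 0.044942
Locus 5: 2 * 0.04 * 0.96 = 0.0768
Locus 6: 2 * 0.035 * 0.965 = 0.06755
Locus 7: 2 * 0.12 * 0.88 = 0.2112
Locus 8: 2 * 0.141 * 0.859 = 0.242238
RMP = 7.265e-08

7.265e-08


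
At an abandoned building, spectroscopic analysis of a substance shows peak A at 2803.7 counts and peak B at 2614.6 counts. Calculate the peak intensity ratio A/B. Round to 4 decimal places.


Spectral peak ratio:
Peak A = 2803.7 counts
Peak B = 2614.6 counts
Ratio = 2803.7 / 2614.6 = 1.0723

1.0723


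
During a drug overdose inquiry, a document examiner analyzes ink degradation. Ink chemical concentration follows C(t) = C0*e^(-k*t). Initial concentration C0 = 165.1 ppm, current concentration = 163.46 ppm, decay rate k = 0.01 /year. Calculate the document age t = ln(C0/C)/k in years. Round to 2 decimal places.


Document age estimation:
C0/C = 165.1 / 163.46 = 1.010033
ln(C0/C) = 0.009983
t = 0.009983 / 0.01 = 1.00 years

1.00


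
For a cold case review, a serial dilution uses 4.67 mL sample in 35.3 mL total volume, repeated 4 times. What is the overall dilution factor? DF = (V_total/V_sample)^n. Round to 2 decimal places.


Dilution factor calculation:
Single dilution = V_total / V_sample = 35.3 / 4.67 ≈ 7.558887
Number of dilutions = 4
Total DF = (35.3 / 4.67)^4 (full precision, rounded at the end) = 3264.61

3264.61


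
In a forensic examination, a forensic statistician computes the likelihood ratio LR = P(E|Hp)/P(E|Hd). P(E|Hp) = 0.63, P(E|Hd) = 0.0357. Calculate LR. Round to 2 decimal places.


Likelihood ratio calculation:
LR = P(E|Hp) / P(E|Hd)
LR = 0.63 / 0.0357
LR = 17.65

17.65


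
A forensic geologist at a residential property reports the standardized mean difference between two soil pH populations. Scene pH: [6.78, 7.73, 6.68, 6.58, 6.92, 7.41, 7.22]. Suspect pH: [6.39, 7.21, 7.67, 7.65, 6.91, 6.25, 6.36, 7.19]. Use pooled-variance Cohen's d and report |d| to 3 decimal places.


Pooled-variance Cohen's d for soil pH comparison:
Scene mean = 49.32 / 7 = 7.045714
Suspect mean = 55.63 / 8 = 6.95375
Scene sample variance s_s^2 = 0.178062
Suspect sample variance s_c^2 = 0.326684
Pooled variance = ((n_s-1)*s_s^2 + (n_c-1)*s_c^2) / (n_s + n_c - 2) = 0.258089
Pooled SD = sqrt(0.258089) = 0.508025
Mean difference = 0.091964
|d| = |0.091964| / 0.508025 = 0.181

0.181


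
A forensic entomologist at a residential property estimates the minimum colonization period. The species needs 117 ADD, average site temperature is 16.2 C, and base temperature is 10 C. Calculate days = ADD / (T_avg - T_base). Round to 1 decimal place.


Insect development time:
Effective temperature = avg_temp - T_base = 16.2 - 10 = 6.2 C
Days = ADD / effective_temp = 117 / 6.2 = 18.9 days

18.9


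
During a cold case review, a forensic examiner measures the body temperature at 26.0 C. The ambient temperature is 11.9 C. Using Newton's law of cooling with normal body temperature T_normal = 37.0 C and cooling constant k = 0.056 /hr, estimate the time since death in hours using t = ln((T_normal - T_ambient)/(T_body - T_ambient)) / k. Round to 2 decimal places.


Using Newton's law of cooling:
t = ln((T_normal - T_ambient) / (T_body - T_ambient)) / k
T_normal - T_ambient = 25.1
T_body - T_ambient = 14.1
Ratio = 1.780142
ln(ratio) = 0.576693
t = 0.576693 / 0.056 = 10.30 hours

10.30


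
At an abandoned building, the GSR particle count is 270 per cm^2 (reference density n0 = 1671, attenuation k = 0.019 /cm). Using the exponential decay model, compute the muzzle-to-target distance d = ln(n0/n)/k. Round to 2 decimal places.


GSR distance calculation:
n0/n = 1671 / 270 = 6.188889
ln(n0/n) = 1.822756
d = 1.822756 / 0.019 = 95.93 cm

95.93


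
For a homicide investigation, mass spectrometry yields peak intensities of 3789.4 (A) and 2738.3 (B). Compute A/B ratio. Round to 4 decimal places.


Spectral peak ratio:
Peak A = 3789.4 counts
Peak B = 2738.3 counts
Ratio = 3789.4 / 2738.3 = 1.3839

1.3839


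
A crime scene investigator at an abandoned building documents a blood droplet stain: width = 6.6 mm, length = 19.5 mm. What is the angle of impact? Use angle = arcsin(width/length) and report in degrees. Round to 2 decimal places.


Blood spatter impact angle calculation:
width / length = 6.6 / 19.5 = 0.338462
angle = arcsin(0.338462)
angle = 19.78 degrees

19.78


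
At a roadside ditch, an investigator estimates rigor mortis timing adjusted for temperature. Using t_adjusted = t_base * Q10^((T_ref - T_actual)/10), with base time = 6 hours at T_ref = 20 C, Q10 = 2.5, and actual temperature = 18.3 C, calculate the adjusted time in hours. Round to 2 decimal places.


Rigor mortis time adjustment:
Exponent = (T_ref - T_actual) / 10 = (20 - 18.3) / 10 = 0.17
Q10 factor = 2.5^0.17 = 1.16856
t_adjusted = 6 * 1.16856 = 7.01 hours

7.01


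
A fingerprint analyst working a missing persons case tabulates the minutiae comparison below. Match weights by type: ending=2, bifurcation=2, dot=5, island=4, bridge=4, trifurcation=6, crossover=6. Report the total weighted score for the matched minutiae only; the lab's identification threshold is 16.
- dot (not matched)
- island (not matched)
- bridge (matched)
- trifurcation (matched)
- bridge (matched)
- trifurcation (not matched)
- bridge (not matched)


Weighted minutiae match score:
  dot: not matched, +0
  island: not matched, +0
  bridge: matched, +4 (running total 4)
  trifurcation: matched, +6 (running total 10)
  bridge: matched, +4 (running total 14)
  trifurcation: not matched, +0
  bridge: not matched, +0
Total score = 14
Threshold = 16; verdict = inconclusive

14


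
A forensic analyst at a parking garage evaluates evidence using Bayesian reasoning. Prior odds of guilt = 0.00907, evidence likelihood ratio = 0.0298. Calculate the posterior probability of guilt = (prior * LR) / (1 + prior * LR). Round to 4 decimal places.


Bayesian evidence evaluation:
Posterior odds = prior_odds * LR = 0.00907 * 0.0298 = 0.000270286
Posterior probability = posterior_odds / (1 + posterior_odds)
= 0.000270286 / (1 + 0.000270286)
= 0.000270286 / 1.000270286
= 0.0003

0.0003


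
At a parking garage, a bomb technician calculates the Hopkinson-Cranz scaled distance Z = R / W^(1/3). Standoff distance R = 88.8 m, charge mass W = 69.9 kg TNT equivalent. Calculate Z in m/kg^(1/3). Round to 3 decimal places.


Scaled distance calculation:
W^(1/3) = 69.9^(1/3) = 4.119322
Z = R / W^(1/3) = 88.8 / 4.119322
Z = 21.557 m/kg^(1/3)

21.557


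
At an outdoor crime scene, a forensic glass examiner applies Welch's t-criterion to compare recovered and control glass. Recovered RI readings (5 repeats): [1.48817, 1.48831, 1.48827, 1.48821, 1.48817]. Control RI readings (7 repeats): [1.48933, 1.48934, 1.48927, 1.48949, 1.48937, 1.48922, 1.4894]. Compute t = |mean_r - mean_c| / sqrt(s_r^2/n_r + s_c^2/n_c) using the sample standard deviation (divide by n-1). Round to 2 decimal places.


Welch's t-criterion for glass RI comparison:
Recovered mean = sum / n_r = 7.44113 / 5 = 1.488226
Control mean = sum / n_c = 10.42542 / 7 = 1.4893457
Recovered sample variance s_r^2 = 3.88e-09
Control sample variance s_c^2 = 7.69524e-09
Welch SE (unpooled) = sqrt(s_r^2/n_r + s_c^2/n_c) = sqrt(7.76e-10 + 1.09932e-09) = sqrt(1.87532e-09) = 4.3305e-05
|mean_r - mean_c| = 0.00111971
t = 0.00111971 / 4.3305e-05 = 25.86

25.86


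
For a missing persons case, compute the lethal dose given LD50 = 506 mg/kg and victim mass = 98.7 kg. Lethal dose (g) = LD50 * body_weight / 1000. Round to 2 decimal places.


Lethal dose calculation:
Lethal dose = LD50 * body_weight / 1000
= 506 * 98.7 / 1000
= 49942.2 / 1000
= 49.94 g

49.94


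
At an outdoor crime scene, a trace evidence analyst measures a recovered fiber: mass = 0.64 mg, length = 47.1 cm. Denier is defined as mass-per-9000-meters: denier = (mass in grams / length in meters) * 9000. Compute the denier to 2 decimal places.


Denier calculation:
Mass in grams = 0.64 mg / 1000 = 0.00064 g
Length in meters = 47.1 cm / 100 = 0.471 m
Linear density = mass / length = 0.00064 / 0.471 = 0.00135881 g/m
Denier = (g/m) * 9000 = 0.00135881 * 9000 = 12.23

12.23


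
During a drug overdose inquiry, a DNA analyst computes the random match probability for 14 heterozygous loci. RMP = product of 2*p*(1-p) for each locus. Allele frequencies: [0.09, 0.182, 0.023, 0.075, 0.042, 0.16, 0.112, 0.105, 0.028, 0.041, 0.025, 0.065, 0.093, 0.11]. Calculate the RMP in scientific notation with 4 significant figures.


Computing RMP for 14 loci:
Locus 1: 2 * 0.09 * 0.91 = 0.1638
Locus 2: 2 * 0.182 * 0.818 = 0.297752
Locus 3: 2 * 0.023 * 0.977 = 0.044942
Locus 4: 2 * 0.075 * 0.925 = 0.13875
Locus 5: 2 * 0.042 * 0.958 = 0.080472
Locus 6: 2 * 0.16 * 0.84 = 0.2688
Locus 7: 2 * 0.112 * 0.888 = 0.198912
Locus 8: 2 * 0.105 * 0.895 = 0.18795
Locus 9: 2 * 0.028 * 0.972 = 0.054432
Locus 10: 2 * 0.041 * 0.959 = 0.078638
Locus 11: 2 * 0.025 * 0.975 = 0.04875
Locus 12: 2 * 0.065 * 0.935 = 0.12155
Locus 13: 2 * 0.093 * 0.907 = 0.168702
Locus 14: 2 * 0.11 * 0.89 = 0.1958
RMP = 2.061e-13

2.061e-13


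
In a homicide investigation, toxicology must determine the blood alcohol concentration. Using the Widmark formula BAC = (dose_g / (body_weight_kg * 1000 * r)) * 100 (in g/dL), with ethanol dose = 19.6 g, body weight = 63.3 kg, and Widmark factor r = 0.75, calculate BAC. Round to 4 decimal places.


Applying the Widmark formula:
BAC = (dose_g / (body_wt * 1000 * r)) * 100
Denominator = 63.3 * 1000 * 0.75 = 47475
BAC = (19.6 / 47475) * 100
BAC = 0.0413 g/dL

0.0413


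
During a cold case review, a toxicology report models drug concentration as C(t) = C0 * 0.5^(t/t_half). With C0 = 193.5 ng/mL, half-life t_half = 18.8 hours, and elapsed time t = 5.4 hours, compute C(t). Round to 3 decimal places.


Drug concentration decay:
Number of half-lives = t / t_half = 5.4 / 18.8 = 0.287234
Decay factor = 0.5^0.287234 = 0.81947168
C(t) = 193.5 * 0.81947168 = 158.568 ng/mL

158.568


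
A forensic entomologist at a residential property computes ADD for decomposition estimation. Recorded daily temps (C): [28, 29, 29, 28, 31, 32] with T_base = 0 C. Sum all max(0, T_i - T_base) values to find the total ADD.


Computing ADD day by day:
Day 1: max(0, 28 - 0) = 28
Day 2: max(0, 29 - 0) = 29
Day 3: max(0, 29 - 0) = 29
Day 4: max(0, 28 - 0) = 28
Day 5: max(0, 31 - 0) = 31
Day 6: max(0, 32 - 0) = 32
Total ADD = 177

177


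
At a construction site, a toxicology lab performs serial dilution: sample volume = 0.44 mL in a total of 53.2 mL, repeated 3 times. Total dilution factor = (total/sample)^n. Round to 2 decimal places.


Dilution factor calculation:
Single dilution = V_total / V_sample = 53.2 / 0.44 ≈ 120.909091
Number of dilutions = 3
Total DF = (53.2 / 0.44)^3 (full precision, rounded at the end) = 1767571.00

1767571.00


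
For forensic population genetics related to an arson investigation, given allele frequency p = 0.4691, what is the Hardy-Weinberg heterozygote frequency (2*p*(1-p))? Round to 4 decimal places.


Hardy-Weinberg heterozygote frequency:
q = 1 - p = 1 - 0.4691 = 0.5309
2pq = 2 * 0.4691 * 0.5309 = 0.4981

0.4981


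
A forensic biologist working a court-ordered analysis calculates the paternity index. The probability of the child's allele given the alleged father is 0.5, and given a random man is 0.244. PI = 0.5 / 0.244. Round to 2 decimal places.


Paternity Index calculation:
PI = P(allele|father) / P(allele|random)
PI = 0.5 / 0.244
PI = 2.05

2.05


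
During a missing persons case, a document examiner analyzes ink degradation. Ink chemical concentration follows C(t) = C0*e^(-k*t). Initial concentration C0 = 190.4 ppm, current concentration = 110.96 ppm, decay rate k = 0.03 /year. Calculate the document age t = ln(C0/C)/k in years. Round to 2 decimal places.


Document age estimation:
C0/C = 190.4 / 110.96 = 1.715934
ln(C0/C) = 0.539958
t = 0.539958 / 0.03 = 18.00 years

18.00


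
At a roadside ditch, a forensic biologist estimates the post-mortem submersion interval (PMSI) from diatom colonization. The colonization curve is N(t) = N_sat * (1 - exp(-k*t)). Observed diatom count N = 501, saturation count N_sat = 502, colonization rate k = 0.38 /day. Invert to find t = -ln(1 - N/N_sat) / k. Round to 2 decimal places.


PMSI from diatom colonization curve:
N / N_sat = 501 / 502 = 0.998008
1 - N/N_sat = 0.001992
ln(1 - N/N_sat) = -6.218616
t = -ln(1 - N/N_sat) / k = -(-6.218616) / 0.38 = 16.36 days

16.36


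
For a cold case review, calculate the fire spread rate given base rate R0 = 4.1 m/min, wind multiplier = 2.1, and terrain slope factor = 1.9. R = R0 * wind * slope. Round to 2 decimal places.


Fire spread rate calculation:
R = R0 * wind_factor * slope_factor
= 4.1 * 2.1 * 1.9
= 8.61 * 1.9
= 16.36 m/min

16.36


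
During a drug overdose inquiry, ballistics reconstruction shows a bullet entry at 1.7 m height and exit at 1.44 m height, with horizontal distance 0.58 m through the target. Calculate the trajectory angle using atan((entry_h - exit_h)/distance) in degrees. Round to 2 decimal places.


Bullet trajectory angle:
Height difference = 1.7 - 1.44 = 0.26 m
angle = atan(0.26 / 0.58)
angle = atan(0.448276)
angle = 24.15 degrees

24.15


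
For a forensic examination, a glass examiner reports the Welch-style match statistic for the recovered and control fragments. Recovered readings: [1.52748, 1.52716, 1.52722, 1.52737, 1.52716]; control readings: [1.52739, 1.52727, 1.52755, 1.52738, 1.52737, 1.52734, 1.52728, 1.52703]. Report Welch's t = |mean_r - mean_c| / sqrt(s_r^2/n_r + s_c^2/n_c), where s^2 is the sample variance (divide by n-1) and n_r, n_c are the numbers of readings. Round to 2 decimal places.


Welch's t-criterion for glass RI comparison:
Recovered mean = sum / n_r = 7.63639 / 5 = 1.527278
Control mean = sum / n_c = 12.21861 / 8 = 1.5273262
Recovered sample variance s_r^2 = 2.012e-08
Control sample variance s_c^2 = 2.17411e-08
Welch SE (unpooled) = sqrt(s_r^2/n_r + s_c^2/n_c) = sqrt(4.024e-09 + 2.71763e-09) = sqrt(6.74163e-09) = 8.21074e-05
|mean_r - mean_c| = 4.825e-05
t = 4.825e-05 / 8.21074e-05 = 0.59

0.59


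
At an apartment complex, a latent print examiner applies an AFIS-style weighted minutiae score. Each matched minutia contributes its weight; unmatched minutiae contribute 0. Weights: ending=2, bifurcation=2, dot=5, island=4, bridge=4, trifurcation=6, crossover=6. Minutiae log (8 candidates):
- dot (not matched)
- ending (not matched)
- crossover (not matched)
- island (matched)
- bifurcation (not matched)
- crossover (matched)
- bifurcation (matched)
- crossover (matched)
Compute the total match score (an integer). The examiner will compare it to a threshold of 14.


Weighted minutiae match score:
  dot: not matched, +0
  ending: not matched, +0
  crossover: not matched, +0
  island: matched, +4 (running total 4)
  bifurcation: not matched, +0
  crossover: matched, +6 (running total 10)
  bifurcation: matched, +2 (running total 12)
  crossover: matched, +6 (running total 18)
Total score = 18
Threshold = 14; verdict = identification

18


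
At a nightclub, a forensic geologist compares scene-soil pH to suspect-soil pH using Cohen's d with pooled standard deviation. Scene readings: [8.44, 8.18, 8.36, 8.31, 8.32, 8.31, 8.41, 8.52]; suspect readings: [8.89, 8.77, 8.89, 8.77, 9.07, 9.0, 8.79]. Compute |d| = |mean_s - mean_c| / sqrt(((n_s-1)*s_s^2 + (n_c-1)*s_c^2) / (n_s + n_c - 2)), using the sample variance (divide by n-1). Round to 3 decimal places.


Pooled-variance Cohen's d for soil pH comparison:
Scene mean = 66.85 / 8 = 8.35625
Suspect mean = 62.18 / 7 = 8.882857
Scene sample variance s_s^2 = 0.010484
Suspect sample variance s_c^2 = 0.013824
Pooled variance = ((n_s-1)*s_s^2 + (n_c-1)*s_c^2) / (n_s + n_c - 2) = 0.012025
Pooled SD = sqrt(0.012025) = 0.109659
Mean difference = -0.526607
|d| = |-0.526607| / 0.109659 = 4.802

4.802


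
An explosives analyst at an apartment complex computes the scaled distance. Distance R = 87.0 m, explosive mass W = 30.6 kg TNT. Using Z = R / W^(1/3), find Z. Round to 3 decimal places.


Scaled distance calculation:
W^(1/3) = 30.6^(1/3) = 3.127811
Z = R / W^(1/3) = 87.0 / 3.127811
Z = 27.815 m/kg^(1/3)

27.815


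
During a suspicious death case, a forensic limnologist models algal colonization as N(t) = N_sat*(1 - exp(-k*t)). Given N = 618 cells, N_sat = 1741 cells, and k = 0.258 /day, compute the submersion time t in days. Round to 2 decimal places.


PMSI from diatom colonization curve:
N / N_sat = 618 / 1741 = 0.354968
1 - N/N_sat = 0.645032
ln(1 - N/N_sat) = -0.438455
t = -ln(1 - N/N_sat) / k = -(-0.438455) / 0.258 = 1.70 days

1.70


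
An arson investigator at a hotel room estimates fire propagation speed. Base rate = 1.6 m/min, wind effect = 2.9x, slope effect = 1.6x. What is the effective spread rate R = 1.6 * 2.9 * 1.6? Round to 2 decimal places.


Fire spread rate calculation:
R = R0 * wind_factor * slope_factor
= 1.6 * 2.9 * 1.6
= 4.64 * 1.6
= 7.42 m/min

7.42


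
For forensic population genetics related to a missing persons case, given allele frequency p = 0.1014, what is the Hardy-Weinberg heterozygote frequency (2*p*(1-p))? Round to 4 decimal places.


Hardy-Weinberg heterozygote frequency:
q = 1 - p = 1 - 0.1014 = 0.8986
2pq = 2 * 0.1014 * 0.8986 = 0.1822

0.1822


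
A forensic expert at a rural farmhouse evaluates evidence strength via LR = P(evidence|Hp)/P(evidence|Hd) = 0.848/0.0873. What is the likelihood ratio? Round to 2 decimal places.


Likelihood ratio calculation:
LR = P(E|Hp) / P(E|Hd)
LR = 0.848 / 0.0873
LR = 9.71

9.71


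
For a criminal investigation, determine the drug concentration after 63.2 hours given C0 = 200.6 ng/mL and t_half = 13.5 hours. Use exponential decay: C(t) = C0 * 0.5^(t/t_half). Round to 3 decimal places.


Drug concentration decay:
Number of half-lives = t / t_half = 63.2 / 13.5 = 4.681481
Decay factor = 0.5^4.681481 = 0.0389703
C(t) = 200.6 * 0.0389703 = 7.817 ng/mL

7.817


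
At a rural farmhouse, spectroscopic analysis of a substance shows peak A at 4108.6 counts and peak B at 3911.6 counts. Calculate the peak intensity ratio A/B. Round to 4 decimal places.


Spectral peak ratio:
Peak A = 4108.6 counts
Peak B = 3911.6 counts
Ratio = 4108.6 / 3911.6 = 1.0504

1.0504


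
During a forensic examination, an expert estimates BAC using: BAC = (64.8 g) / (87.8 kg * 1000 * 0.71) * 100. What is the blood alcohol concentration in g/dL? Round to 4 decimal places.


Applying the Widmark formula:
BAC = (dose_g / (body_wt * 1000 * r)) * 100
Denominator = 87.8 * 1000 * 0.71 = 62338
BAC = (64.8 / 62338) * 100
BAC = 0.1039 g/dL

0.1039


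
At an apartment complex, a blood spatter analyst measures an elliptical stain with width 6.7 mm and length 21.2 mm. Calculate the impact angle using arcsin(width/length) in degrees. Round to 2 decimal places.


Blood spatter impact angle calculation:
width / length = 6.7 / 21.2 = 0.316038
angle = arcsin(0.316038)
angle = 18.42 degrees

18.42


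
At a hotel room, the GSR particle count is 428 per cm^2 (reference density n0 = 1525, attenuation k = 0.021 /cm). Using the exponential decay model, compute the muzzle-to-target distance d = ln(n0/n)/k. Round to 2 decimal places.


GSR distance calculation:
n0/n = 1525 / 428 = 3.563084
ln(n0/n) = 1.270626
d = 1.270626 / 0.021 = 60.51 cm

60.51


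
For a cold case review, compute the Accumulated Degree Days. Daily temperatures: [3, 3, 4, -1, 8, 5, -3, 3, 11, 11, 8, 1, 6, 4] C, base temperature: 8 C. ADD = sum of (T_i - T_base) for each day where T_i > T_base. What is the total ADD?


Computing ADD day by day:
Day 1: max(0, 3 - 8) = 0
Day 2: max(0, 3 - 8) = 0
Day 3: max(0, 4 - 8) = 0
Day 4: max(0, -1 - 8) = 0
Day 5: max(0, 8 - 8) = 0
Day 6: max(0, 5 - 8) = 0
Day 7: max(0, -3 - 8) = 0
Day 8: max(0, 3 - 8) = 0
Day 9: max(0, 11 - 8) = 3
Day 10: max(0, 11 - 8) = 3
Day 11: max(0, 8 - 8) = 0
Day 12: max(0, 1 - 8) = 0
Day 13: max(0, 6 - 8) = 0
Day 14: max(0, 4 - 8) = 0
Total ADD = 6

6


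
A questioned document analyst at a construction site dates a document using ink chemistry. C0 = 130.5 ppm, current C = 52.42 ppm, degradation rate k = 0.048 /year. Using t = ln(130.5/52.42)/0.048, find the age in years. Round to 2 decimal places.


Document age estimation:
C0/C = 130.5 / 52.42 = 2.489508
ln(C0/C) = 0.912085
t = 0.912085 / 0.048 = 19.00 years

19.00


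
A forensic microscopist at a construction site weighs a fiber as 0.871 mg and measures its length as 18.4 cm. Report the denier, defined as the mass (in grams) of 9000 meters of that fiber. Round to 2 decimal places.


Denier calculation:
Mass in grams = 0.871 mg / 1000 = 0.000871 g
Length in meters = 18.4 cm / 100 = 0.184 m
Linear density = mass / length = 0.000871 / 0.184 = 0.0047337 g/m
Denier = (g/m) * 9000 = 0.0047337 * 9000 = 42.60

42.60


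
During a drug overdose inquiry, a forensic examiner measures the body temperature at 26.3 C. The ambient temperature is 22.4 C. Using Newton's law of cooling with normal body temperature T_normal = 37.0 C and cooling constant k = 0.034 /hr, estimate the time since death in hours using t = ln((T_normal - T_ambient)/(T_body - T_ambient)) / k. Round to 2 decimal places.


Using Newton's law of cooling:
t = ln((T_normal - T_ambient) / (T_body - T_ambient)) / k
T_normal - T_ambient = 14.6
T_body - T_ambient = 3.9
Ratio = 3.74359
ln(ratio) = 1.320045
t = 1.320045 / 0.034 = 38.82 hours

38.82


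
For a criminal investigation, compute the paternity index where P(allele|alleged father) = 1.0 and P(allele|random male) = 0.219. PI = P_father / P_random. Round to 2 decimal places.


Paternity Index calculation:
PI = P(allele|father) / P(allele|random)
PI = 1.0 / 0.219
PI = 4.57

4.57


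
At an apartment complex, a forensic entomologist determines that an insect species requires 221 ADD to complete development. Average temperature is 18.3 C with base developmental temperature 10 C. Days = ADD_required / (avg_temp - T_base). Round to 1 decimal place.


Insect development time:
Effective temperature = avg_temp - T_base = 18.3 - 10 = 8.3 C
Days = ADD / effective_temp = 221 / 8.3 = 26.6 days

26.6


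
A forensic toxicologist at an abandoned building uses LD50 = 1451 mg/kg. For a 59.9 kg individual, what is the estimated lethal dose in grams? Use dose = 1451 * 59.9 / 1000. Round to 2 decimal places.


Lethal dose calculation:
Lethal dose = LD50 * body_weight / 1000
= 1451 * 59.9 / 1000
= 86914.9 / 1000
= 86.91 g

86.91


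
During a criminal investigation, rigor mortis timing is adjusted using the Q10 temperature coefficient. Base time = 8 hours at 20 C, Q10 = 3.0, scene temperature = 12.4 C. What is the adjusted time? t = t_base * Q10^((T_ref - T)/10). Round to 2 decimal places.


Rigor mortis time adjustment:
Exponent = (T_ref - T_actual) / 10 = (20 - 12.4) / 10 = 0.76
Q10 factor = 3.0^0.76 = 2.30469
t_adjusted = 8 * 2.30469 = 18.44 hours

18.44


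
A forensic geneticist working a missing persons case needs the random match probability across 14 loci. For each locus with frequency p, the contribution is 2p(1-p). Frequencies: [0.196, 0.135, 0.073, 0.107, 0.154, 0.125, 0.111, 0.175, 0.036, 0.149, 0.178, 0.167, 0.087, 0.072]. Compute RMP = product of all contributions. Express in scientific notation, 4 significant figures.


Computing RMP for 14 loci:
Locus 1: 2 * 0.196 * 0.804 = 0.315168
Locus 2: 2 * 0.135 * 0.865 = 0.23355
Locus 3: 2 * 0.073 * 0.927 = 0.135342
Locus 4: 2 * 0.107 * 0.893 = 0.191102
Locus 5: 2 * 0.154 * 0.846 = 0.260568
Locus 6: 2 * 0.125 * 0.875 = 0.21875
Locus 7: 2 * 0.111 * 0.889 = 0.197358
Locus 8: 2 * 0.175 * 0.825 = 0.28875
Locus 9: 2 * 0.036 * 0.964 = 0.069408
Locus 10: 2 * 0.149 * 0.851 = 0.253598
Locus 11: 2 * 0.178 * 0.822 = 0.292632
Locus 12: 2 * 0.167 * 0.833 = 0.278222
Locus 13: 2 * 0.087 * 0.913 = 0.158862
Locus 14: 2 * 0.072 * 0.928 = 0.133632
RMP = 1.881e-10

1.881e-10


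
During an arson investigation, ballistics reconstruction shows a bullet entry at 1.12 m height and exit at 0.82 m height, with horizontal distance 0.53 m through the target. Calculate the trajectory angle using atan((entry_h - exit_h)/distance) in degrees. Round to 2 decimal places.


Bullet trajectory angle:
Height difference = 1.12 - 0.82 = 0.3 m
angle = atan(0.3 / 0.53)
angle = atan(0.566038)
angle = 29.51 degrees

29.51


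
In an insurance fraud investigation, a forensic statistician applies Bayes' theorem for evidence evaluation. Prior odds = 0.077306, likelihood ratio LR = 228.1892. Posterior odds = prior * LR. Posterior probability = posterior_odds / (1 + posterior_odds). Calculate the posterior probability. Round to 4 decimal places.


Bayesian evidence evaluation:
Posterior odds = prior_odds * LR = 0.077306 * 228.1892 = 17.64039
Posterior probability = posterior_odds / (1 + posterior_odds)
= 17.64039 / (1 + 17.64039)
= 17.64039 / 18.64039
= 0.9464

0.9464


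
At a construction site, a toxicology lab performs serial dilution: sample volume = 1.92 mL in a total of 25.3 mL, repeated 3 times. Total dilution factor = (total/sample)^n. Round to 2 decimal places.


Dilution factor calculation:
Single dilution = V_total / V_sample = 25.3 / 1.92 ≈ 13.177083
Number of dilutions = 3
Total DF = (25.3 / 1.92)^3 (full precision, rounded at the end) = 2288.01

2288.01


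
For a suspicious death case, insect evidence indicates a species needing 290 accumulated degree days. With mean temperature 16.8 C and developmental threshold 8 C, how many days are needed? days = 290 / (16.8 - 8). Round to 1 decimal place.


Insect development time:
Effective temperature = avg_temp - T_base = 16.8 - 8 = 8.8 C
Days = ADD / effective_temp = 290 / 8.8 = 33.0 days

33.0


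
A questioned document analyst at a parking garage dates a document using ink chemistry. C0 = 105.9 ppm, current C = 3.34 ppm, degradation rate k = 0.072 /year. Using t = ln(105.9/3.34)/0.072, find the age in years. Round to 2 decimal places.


Document age estimation:
C0/C = 105.9 / 3.34 = 31.706587
ln(C0/C) = 3.456524
t = 3.456524 / 0.072 = 48.01 years

48.01


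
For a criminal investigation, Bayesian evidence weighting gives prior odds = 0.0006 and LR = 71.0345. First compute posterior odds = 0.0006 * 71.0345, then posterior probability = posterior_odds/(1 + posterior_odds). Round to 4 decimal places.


Bayesian evidence evaluation:
Posterior odds = prior_odds * LR = 0.0006 * 71.0345 = 0.0426207
Posterior probability = posterior_odds / (1 + posterior_odds)
= 0.0426207 / (1 + 0.0426207)
= 0.0426207 / 1.0426207
= 0.0409

0.0409


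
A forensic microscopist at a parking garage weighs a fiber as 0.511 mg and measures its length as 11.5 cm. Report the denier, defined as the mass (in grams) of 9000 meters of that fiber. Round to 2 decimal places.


Denier calculation:
Mass in grams = 0.511 mg / 1000 = 0.000511 g
Length in meters = 11.5 cm / 100 = 0.115 m
Linear density = mass / length = 0.000511 / 0.115 = 0.00444348 g/m
Denier = (g/m) * 9000 = 0.00444348 * 9000 = 39.99

39.99


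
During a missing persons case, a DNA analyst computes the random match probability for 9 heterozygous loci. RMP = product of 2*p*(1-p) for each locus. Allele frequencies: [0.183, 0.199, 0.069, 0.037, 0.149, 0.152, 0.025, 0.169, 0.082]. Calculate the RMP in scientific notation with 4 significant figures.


Computing RMP for 9 loci:
Locus 1: 2 * 0.183 * 0.817 = 0.299022
Locus 2: 2 * 0.199 * 0.801 = 0.318798
Locus 3: 2 * 0.069 * 0.931 = 0.128478
Locus 4: 2 * 0.037 * 0.963 = 0.071262
Locus 5: 2 * 0.149 * 0.851 = 0.253598
Locus 6: 2 * 0.152 * 0.848 = 0.257792
Locus 7: 2 * 0.025 * 0.975 = 0.04875
Locus 8: 2 * 0.169 * 0.831 = 0.280878
Locus 9: 2 * 0.082 * 0.918 = 0.150552
RMP = 1.176e-07

1.176e-07


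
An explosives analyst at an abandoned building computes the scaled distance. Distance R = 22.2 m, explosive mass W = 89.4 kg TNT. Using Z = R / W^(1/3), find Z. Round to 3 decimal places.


Scaled distance calculation:
W^(1/3) = 89.4^(1/3) = 4.471424
Z = R / W^(1/3) = 22.2 / 4.471424
Z = 4.965 m/kg^(1/3)

4.965


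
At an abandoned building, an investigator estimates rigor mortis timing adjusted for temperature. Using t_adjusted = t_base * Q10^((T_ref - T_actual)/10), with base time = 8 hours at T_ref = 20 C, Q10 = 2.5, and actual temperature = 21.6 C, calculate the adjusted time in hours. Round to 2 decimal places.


Rigor mortis time adjustment:
Exponent = (T_ref - T_actual) / 10 = (20 - 21.6) / 10 = -0.16
Q10 factor = 2.5^-0.16 = 0.86363
t_adjusted = 8 * 0.86363 = 6.91 hours

6.91


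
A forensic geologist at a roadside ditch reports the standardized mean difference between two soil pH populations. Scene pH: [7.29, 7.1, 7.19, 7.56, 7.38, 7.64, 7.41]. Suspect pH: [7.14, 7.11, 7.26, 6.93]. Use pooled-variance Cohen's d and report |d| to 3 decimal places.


Pooled-variance Cohen's d for soil pH comparison:
Scene mean = 51.57 / 7 = 7.367143
Suspect mean = 28.44 / 4 = 7.11
Scene sample variance s_s^2 = 0.037057
Suspect sample variance s_c^2 = 0.0186
Pooled variance = ((n_s-1)*s_s^2 + (n_c-1)*s_c^2) / (n_s + n_c - 2) = 0.030905
Pooled SD = sqrt(0.030905) = 0.175798
Mean difference = 0.257143
|d| = |0.257143| / 0.175798 = 1.463

1.463


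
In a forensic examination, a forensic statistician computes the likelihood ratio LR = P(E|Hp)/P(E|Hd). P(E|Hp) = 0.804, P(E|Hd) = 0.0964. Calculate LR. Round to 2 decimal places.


Likelihood ratio calculation:
LR = P(E|Hp) / P(E|Hd)
LR = 0.804 / 0.0964
LR = 8.34

8.34


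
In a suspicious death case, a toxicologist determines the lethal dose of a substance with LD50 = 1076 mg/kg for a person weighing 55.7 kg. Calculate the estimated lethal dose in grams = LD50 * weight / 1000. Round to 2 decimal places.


Lethal dose calculation:
Lethal dose = LD50 * body_weight / 1000
= 1076 * 55.7 / 1000
= 59933.2 / 1000
= 59.93 g

59.93
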